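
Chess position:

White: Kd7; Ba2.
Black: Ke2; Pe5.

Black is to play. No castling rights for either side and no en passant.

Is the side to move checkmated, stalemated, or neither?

Black to move; black king on e2.
In check: no.
Legal moves for Black: Kf3, Ke3, Kd3, Kf2, Kd2, Kf1, Ke1, Kd1, e4.
Black has 9 legal moves and is not in check → neither.

neither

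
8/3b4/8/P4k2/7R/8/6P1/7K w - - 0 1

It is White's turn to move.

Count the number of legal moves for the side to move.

White to move; king on h1.
In check: no.
Legal moves: Rh8, Rh7, Rh6, Rh5+, Rg4, Rf4+, Re4, Rd4, Rc4, Rb4, Ra4, Rh3, Rh2, Kh2, Kg1, a6, g3, g4+.
Count: 18.

18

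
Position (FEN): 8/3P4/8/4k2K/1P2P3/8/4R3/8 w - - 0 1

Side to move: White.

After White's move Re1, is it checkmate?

no

After Re1: black king on e5; in check: no.
Black is not in check, so this cannot be checkmate.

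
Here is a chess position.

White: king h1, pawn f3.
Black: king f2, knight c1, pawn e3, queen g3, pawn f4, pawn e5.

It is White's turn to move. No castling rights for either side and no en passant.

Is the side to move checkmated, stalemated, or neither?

White to move; white king on h1.
In check: no.
King squares — g1: attacked by Kf2; g2: attacked by Kf2; h2: attacked by Qg3.
Legal moves for White: none.
Not in check and no legal moves → stalemate.

stalemate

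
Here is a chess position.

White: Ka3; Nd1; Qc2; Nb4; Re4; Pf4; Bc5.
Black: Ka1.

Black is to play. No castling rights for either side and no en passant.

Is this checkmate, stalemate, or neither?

Black to move; black king on a1.
In check: no.
King squares — b1: attacked by Qc2; a2: attacked by Qc2; b2: attacked by Nd1.
Legal moves for Black: none.
Not in check and no legal moves → stalemate.

stalemate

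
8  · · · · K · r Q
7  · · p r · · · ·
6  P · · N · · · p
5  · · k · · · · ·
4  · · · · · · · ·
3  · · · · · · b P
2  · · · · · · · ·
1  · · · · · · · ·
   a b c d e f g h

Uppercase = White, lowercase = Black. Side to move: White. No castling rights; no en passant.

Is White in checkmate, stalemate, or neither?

White to move; white king on e8.
In check: yes, from the black rook on g8.
King squares — d7: available; e7: attacked by Rd7; f7: attacked by Rd7; d8: attacked by Rd7; f8: attacked by Rg8.
Legal moves for White: Kxd7, Qxg8.
White is in check but has 2 legal moves → neither.

neither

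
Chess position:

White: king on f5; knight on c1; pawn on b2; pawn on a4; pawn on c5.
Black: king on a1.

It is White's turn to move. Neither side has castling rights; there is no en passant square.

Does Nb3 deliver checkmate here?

no

After Nb3: black king on a1; in check: yes, from the white knight on b3.
Black has 3 legal replies: Kxb2, Ka2, Kb1.
In check but a legal move exists → not checkmate.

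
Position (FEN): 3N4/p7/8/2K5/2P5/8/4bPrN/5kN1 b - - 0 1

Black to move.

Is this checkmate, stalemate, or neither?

neither

Black to move; black king on f1.
In check: yes, from the white knight on h2.
Legal moves for Black: Kxf2, Kxg1, Ke1, Rxh2.
Black is in check but has 4 legal moves → neither.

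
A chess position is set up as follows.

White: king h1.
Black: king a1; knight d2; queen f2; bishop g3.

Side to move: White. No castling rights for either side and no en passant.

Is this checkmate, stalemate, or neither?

White to move; white king on h1.
In check: no.
King squares — g1: attacked by Qf2; g2: attacked by Qf2; h2: attacked by Qf2.
Legal moves for White: none.
Not in check and no legal moves → stalemate.

stalemate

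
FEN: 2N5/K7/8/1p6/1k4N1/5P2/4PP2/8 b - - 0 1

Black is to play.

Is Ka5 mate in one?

no

After Ka5: white king on a7; in check: no.
White is not in check, so this cannot be checkmate.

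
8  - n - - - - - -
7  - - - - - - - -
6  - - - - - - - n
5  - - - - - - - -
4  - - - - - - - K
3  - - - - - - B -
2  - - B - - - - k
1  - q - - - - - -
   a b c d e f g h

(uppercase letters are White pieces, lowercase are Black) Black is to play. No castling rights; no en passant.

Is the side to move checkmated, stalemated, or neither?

Black to move; black king on h2.
In check: yes, from the white bishop on g3.
King squares — g1: available; h1: available; g2: available; g3: attacked by Kh4; h3: attacked by Kh4.
Legal moves for Black: Kg2, Kh1, Kg1.
Black is in check but has 3 legal moves → neither.

neither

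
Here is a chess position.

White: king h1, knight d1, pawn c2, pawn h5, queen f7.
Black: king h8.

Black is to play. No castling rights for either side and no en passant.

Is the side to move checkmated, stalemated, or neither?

stalemate

Black to move; black king on h8.
In check: no.
King squares — g7: attacked by Qf7; h7: attacked by Qf7; g8: attacked by Qf7.
Legal moves for Black: none.
Not in check and no legal moves → stalemate.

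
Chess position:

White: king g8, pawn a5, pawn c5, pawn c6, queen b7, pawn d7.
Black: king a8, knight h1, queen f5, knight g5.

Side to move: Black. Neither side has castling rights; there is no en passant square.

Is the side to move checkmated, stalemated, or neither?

checkmate

Black to move; black king on a8.
In check: yes, from the white queen on b7.
King squares — a7: attacked by Qb7; b7: attacked by Pc6; b8: attacked by Qb7.
Legal moves for Black: none.
In check with no legal moves → checkmate.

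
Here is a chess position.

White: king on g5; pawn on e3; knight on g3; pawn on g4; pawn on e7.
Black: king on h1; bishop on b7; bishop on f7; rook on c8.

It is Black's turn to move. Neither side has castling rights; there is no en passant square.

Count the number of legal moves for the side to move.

Black to move; king on h1.
In check: yes, from the white knight on g3.
Legal moves: Kh2, Kg2, Kg1.
Count: 3.

3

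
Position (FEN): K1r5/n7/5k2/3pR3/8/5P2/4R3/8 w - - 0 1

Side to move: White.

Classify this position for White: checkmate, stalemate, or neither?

White to move; white king on a8.
In check: yes, from the black rook on c8.
Legal moves for White: Kb7, Kxa7.
White is in check but has 2 legal moves → neither.

neither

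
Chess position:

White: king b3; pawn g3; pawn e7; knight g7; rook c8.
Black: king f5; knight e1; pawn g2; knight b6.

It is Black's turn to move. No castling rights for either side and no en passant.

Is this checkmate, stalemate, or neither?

neither

Black to move; black king on f5.
In check: yes, from the white knight on g7.
Legal moves for Black: Kg6, Kf6, Kg5, Ke5, Kg4, Ke4.
Black is in check but has 6 legal moves → neither.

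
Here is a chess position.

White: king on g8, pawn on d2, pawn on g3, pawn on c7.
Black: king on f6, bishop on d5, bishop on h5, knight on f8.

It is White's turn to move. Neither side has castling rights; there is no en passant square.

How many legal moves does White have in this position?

White to move; king on g8.
In check: yes, from the black bishop on d5.
Legal moves: Kh8, Kxf8.
Count: 2.

2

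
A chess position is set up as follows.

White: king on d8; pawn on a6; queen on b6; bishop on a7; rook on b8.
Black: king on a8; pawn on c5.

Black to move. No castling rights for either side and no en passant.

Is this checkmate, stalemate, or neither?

checkmate

Black to move; black king on a8.
In check: yes, from the white rook on b8.
King squares — a7: attacked by Qb6; b7: attacked by Pa6; b8: attacked by Qb6.
Legal moves for Black: none.
In check with no legal moves → checkmate.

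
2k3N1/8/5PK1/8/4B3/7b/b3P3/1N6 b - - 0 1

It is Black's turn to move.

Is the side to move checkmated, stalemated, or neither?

neither

Black to move; black king on c8.
In check: no.
Legal moves for Black: Kd8, Kb8, Kd7, Kc7, Bd7, Bhe6, Bf5+, Bg4, Bg2, Bf1, Bxg8, Bf7+, Bae6, Bd5, Bc4, Bb3, Bxb1.
Black has 17 legal moves and is not in check → neither.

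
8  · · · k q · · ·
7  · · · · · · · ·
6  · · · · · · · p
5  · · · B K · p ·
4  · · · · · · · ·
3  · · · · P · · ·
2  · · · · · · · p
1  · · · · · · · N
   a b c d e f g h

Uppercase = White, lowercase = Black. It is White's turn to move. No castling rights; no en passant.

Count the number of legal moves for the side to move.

White to move; king on e5.
In check: yes, from the black queen on e8.
Legal moves: Kf6, Kd6, Kf5, Kd4, Be6.
Count: 5.

5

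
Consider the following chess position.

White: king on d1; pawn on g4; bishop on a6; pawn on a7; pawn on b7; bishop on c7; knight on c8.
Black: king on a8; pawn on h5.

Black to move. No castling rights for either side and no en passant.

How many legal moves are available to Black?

0

Black to move; king on a8.
In check: yes, from the white pawn on b7.
Legal moves: none.
Count: 0.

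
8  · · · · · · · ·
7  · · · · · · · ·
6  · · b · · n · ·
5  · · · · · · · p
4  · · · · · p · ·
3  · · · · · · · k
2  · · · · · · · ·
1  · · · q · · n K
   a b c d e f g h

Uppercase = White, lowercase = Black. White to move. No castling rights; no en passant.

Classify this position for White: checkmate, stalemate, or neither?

White to move; white king on h1.
In check: yes, from the black bishop on c6.
King squares — g1: attacked by Qd1; g2: attacked by Kh3; h2: attacked by Kh3.
Legal moves for White: none.
In check with no legal moves → checkmate.

checkmate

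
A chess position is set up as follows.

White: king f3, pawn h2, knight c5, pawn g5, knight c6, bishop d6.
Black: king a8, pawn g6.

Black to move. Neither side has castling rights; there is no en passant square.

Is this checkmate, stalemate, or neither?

stalemate

Black to move; black king on a8.
In check: no.
King squares — a7: attacked by Nc6; b7: attacked by Nc5; b8: attacked by Nc6.
Legal moves for Black: none.
Not in check and no legal moves → stalemate.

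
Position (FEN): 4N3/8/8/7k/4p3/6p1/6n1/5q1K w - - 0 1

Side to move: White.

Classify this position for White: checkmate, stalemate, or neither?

checkmate

White to move; white king on h1.
In check: yes, from the black queen on f1.
King squares — g1: attacked by Qf1; g2: attacked by Qf1; h2: attacked by Pg3.
Legal moves for White: none.
In check with no legal moves → checkmate.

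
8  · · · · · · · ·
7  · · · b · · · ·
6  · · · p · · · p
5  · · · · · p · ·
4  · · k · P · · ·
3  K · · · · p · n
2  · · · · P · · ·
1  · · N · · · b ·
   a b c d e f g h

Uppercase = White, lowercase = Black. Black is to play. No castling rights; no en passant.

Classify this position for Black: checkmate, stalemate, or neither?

neither

Black to move; black king on c4.
In check: no.
Legal moves for Black include: Be8, Bc8, Be6, Bc6, Bb5, Ba4, Kc5, Kb5, Kd4, Kc3, Ng5, Nf4, Nf2, Ba7, Bb6, Bc5+, Bd4, Be3, ... (list truncated; more exist).
Black has legal moves and is not in check → neither.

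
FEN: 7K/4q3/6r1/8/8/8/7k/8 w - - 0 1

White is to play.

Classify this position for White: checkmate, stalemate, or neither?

White to move; white king on h8.
In check: no.
King squares — g7: attacked by Rg6; h7: attacked by Qe7; g8: attacked by Rg6.
Legal moves for White: none.
Not in check and no legal moves → stalemate.

stalemate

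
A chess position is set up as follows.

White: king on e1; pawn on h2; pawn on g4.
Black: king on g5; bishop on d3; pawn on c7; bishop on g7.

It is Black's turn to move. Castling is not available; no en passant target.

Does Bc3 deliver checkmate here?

no

After Bc3: white king on e1; in check: yes, from the black bishop on c3.
White has 2 legal replies: Kf2, Kd1.
In check but a legal move exists → not checkmate.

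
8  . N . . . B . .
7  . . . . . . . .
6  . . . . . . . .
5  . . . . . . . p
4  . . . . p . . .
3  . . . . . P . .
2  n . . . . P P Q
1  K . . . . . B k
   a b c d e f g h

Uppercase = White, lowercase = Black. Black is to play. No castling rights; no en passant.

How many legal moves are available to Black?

Black to move; king on h1.
In check: yes, from the white queen on h2.
Legal moves: none.
Count: 0.

0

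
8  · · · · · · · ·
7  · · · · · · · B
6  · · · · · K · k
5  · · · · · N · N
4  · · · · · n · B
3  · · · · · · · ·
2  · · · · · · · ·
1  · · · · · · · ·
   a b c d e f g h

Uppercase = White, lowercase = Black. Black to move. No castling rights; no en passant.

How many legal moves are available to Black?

2

Black to move; king on h6.
In check: yes, from the white knight on f5.
Legal moves: Kxh7, Kxh5.
Count: 2.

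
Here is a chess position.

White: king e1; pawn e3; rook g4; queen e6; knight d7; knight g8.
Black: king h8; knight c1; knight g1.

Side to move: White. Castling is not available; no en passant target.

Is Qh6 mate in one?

yes

After Qh6: black king on h8; in check: yes, from the white queen on h6.
King squares — g7: attacked by Rg4; h7: attacked by Qh6; g8: attacked by Rg4.
Black has no legal moves → checkmate.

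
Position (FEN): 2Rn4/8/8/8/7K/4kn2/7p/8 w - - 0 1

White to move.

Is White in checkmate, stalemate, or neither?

neither

White to move; white king on h4.
In check: yes, from the black knight on f3.
Legal moves for White: Kh5, Kg4, Kh3, Kg3.
White is in check but has 4 legal moves → neither.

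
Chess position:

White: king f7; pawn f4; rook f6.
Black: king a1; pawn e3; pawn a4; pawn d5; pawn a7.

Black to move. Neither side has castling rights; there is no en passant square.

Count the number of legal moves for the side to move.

8

Black to move; king on a1.
In check: no.
Legal moves: Kb2, Ka2, Kb1, a6, d4, a3, e2, a5.
Count: 8.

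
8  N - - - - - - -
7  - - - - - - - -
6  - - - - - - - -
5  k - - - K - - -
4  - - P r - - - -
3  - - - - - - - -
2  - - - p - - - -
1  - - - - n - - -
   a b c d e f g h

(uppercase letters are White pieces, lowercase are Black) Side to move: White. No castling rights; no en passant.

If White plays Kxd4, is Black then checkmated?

After Kxd4: black king on a5; in check: no.
Black is not in check, so this cannot be checkmate.

no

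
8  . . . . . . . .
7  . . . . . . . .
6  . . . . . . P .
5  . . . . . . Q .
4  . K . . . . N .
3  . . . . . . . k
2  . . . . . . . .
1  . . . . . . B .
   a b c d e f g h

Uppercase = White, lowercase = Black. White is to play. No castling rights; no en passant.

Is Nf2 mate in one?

After Nf2: black king on h3; in check: yes, from the white knight on f2.
King squares — g2: attacked by Qg5; h2: attacked by Bg1; g3: attacked by Qg5; g4: attacked by Nf2; h4: attacked by Qg5.
Black has no legal moves → checkmate.

yes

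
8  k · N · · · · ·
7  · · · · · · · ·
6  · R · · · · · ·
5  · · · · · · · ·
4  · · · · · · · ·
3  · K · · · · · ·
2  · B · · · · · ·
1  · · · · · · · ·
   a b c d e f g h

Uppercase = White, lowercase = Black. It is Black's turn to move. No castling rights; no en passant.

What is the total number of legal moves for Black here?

Black to move; king on a8.
In check: no.
Legal moves: none.
Count: 0.

0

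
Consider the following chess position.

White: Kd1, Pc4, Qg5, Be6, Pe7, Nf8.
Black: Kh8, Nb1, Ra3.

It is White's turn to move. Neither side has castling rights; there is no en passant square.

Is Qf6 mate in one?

yes

After Qf6: black king on h8; in check: yes, from the white queen on f6.
King squares — g7: attacked by Qf6; h7: attacked by Nf8; g8: attacked by Be6.
Black has no legal moves → checkmate.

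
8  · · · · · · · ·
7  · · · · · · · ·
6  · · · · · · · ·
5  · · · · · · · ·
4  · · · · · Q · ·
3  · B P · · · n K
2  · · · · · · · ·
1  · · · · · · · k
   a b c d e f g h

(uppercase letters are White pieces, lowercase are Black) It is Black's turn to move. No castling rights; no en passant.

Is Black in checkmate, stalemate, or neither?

Black to move; black king on h1.
In check: no.
Legal moves for Black: Nh5, Nf5, Ne4, Ne2, Nf1, Kg1.
Black has 6 legal moves and is not in check → neither.

neither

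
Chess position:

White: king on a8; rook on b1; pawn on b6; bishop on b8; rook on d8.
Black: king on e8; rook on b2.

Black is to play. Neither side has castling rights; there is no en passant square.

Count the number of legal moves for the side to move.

3

Black to move; king on e8.
In check: yes, from the white rook on d8.
Legal moves: Kxd8, Kf7, Ke7.
Count: 3.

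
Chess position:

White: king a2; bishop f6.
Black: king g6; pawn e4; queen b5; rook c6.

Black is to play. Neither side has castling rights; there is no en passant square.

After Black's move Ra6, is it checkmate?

After Ra6: white king on a2; in check: yes, from the black rook on a6.
King squares — a1: attacked by Ra6; b1: attacked by Qb5; b2: attacked by Qb5; a3: attacked by Ra6; b3: attacked by Qb5.
White has no legal moves → checkmate.

yes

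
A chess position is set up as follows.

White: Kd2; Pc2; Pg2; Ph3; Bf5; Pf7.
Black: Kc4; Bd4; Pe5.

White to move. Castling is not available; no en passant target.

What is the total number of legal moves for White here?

White to move; king on d2.
In check: no.
Legal moves: Bc8, Bh7, Bd7, Bg6, Be6+, Bg4, Be4, Bd3+, Ke2, Ke1, Kd1, Kc1, f8=Q, f8=R, f8=B, f8=N, h4, g3, c3, g4.
Count: 20.

20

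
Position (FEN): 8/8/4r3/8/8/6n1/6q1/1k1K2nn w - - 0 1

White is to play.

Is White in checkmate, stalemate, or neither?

White to move; white king on d1.
In check: no.
King squares — c1: attacked by Kb1; e1: attacked by Re6; c2: attacked by Kb1; d2: attacked by Qg2; e2: attacked by Ng1.
Legal moves for White: none.
Not in check and no legal moves → stalemate.

stalemate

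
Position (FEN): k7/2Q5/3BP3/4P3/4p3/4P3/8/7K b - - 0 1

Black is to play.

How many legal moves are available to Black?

Black to move; king on a8.
In check: no.
Legal moves: none.
Count: 0.

0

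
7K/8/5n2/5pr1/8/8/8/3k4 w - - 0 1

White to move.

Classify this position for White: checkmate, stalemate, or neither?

White to move; white king on h8.
In check: no.
King squares — g7: attacked by Rg5; h7: attacked by Nf6; g8: attacked by Rg5.
Legal moves for White: none.
Not in check and no legal moves → stalemate.

stalemate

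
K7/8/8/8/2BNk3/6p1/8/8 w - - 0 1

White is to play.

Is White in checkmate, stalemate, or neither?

White to move; white king on a8.
In check: no.
Legal moves for White include: Kb8, Kb7, Ka7, Ne6, Nc6, Nf5, Nb5, Nf3, Nb3, Ne2, Nc2, Bg8, Bf7, Be6, Ba6, Bd5+, Bb5, Bd3+, ... (list truncated; more exist).
White has legal moves and is not in check → neither.

neither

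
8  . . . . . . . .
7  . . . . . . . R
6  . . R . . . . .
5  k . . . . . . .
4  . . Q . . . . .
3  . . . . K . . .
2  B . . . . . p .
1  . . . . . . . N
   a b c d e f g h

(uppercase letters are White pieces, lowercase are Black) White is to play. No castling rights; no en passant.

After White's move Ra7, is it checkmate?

After Ra7: black king on a5; in check: yes, from the white rook on a7.
King squares — a4: attacked by Qc4; b4: attacked by Qc4; b5: attacked by Qc4; a6: attacked by Qc4; b6: attacked by Rc6.
Black has no legal moves → checkmate.

yes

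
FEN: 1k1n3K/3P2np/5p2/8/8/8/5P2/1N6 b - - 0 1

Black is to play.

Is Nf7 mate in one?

After Nf7: white king on h8; in check: yes, from the black knight on f7.
White has 3 legal replies: Kg8, Kxh7, Kxg7.
In check but a legal move exists → not checkmate.

no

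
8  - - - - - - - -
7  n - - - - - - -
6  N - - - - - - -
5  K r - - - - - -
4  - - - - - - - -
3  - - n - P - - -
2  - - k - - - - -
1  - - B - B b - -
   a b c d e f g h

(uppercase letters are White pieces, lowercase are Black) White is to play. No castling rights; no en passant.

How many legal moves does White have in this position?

0

White to move; king on a5.
In check: yes, from the black rook on b5.
Legal moves: none.
Count: 0.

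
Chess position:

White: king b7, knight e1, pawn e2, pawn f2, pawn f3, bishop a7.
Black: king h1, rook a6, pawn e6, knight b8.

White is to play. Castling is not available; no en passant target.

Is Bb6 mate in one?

After Bb6: black king on h1; in check: no.
Black is not in check, so this cannot be checkmate.

no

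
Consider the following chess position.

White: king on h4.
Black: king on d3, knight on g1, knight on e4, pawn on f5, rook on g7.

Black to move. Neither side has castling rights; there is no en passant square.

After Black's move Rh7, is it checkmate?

yes

After Rh7: white king on h4; in check: yes, from the black rook on h7.
King squares — g3: attacked by Ne4; h3: attacked by Ng1; g4: attacked by Pf5; g5: attacked by Ne4; h5: attacked by Rh7.
White has no legal moves → checkmate.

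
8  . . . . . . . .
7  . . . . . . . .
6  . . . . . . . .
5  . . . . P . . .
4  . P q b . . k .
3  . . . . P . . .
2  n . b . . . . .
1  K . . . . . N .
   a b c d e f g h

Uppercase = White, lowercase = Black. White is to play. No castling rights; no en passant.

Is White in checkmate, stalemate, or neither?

neither

White to move; white king on a1.
In check: yes, from the black bishop on d4.
King squares — b1: attacked by Bc2; a2: attacked by Qc4; b2: attacked by Bd4.
Legal moves for White: exd4.
White is in check but has 1 legal move → neither.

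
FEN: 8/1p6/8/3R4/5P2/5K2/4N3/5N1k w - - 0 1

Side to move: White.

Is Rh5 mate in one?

After Rh5: black king on h1; in check: yes, from the white rook on h5.
King squares — g1: attacked by Ne2; g2: attacked by Kf3; h2: attacked by Nf1.
Black has no legal moves → checkmate.

yes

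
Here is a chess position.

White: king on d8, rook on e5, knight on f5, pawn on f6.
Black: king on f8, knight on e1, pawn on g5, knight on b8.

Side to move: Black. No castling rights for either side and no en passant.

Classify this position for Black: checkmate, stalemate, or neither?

neither

Black to move; black king on f8.
In check: no.
Legal moves for Black: Kg8, Kf7, Nd7, Nc6+, Na6, Nf3, Nd3, Ng2, Nc2, g4.
Black has 10 legal moves and is not in check → neither.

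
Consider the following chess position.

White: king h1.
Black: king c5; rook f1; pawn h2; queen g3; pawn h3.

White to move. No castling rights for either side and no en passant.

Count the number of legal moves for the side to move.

0

White to move; king on h1.
In check: yes, from the black rook on f1.
Legal moves: none.
Count: 0.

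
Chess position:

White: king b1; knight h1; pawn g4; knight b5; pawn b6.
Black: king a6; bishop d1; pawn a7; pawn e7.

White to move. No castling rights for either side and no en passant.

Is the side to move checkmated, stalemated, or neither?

White to move; white king on b1.
In check: no.
Legal moves for White: Nc7+, Nxa7, Nd6, Nd4, Nc3, Na3, Ng3, Nf2, Kb2, Ka2, Kc1, Ka1, bxa7, b7, g5.
White has 15 legal moves and is not in check → neither.

neither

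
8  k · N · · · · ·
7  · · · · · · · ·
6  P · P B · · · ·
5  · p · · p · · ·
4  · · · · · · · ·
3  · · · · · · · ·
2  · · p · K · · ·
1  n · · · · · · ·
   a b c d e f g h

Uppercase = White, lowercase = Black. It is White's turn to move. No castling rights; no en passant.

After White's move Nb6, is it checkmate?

no

After Nb6: black king on a8; in check: yes, from the white knight on b6.
Black has 1 legal reply: Ka7.
In check but a legal move exists → not checkmate.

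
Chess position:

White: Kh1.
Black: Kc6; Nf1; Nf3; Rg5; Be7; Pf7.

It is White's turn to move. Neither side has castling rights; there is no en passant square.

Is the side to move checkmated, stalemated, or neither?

White to move; white king on h1.
In check: no.
King squares — g1: attacked by Nf3; g2: attacked by Rg5; h2: attacked by Nf1.
Legal moves for White: none.
Not in check and no legal moves → stalemate.

stalemate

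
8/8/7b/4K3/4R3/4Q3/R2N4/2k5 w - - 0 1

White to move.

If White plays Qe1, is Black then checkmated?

After Qe1: black king on c1; in check: yes, from the white queen on e1.
King squares — b1: attacked by Qe1; d1: attacked by Qe1; b2: attacked by Ra2; c2: attacked by Ra2; d2: attacked by Qe1.
Black has no legal moves → checkmate.

yes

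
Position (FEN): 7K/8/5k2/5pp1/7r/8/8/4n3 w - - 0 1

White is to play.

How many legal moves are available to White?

White to move; king on h8.
In check: yes, from the black rook on h4.
Legal moves: Kg8.
Count: 1.

1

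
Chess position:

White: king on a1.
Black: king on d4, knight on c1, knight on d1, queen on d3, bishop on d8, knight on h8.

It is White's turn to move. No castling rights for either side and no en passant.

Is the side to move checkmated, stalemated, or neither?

stalemate

White to move; white king on a1.
In check: no.
King squares — b1: attacked by Qd3; a2: attacked by Nc1; b2: attacked by Nd1.
Legal moves for White: none.
Not in check and no legal moves → stalemate.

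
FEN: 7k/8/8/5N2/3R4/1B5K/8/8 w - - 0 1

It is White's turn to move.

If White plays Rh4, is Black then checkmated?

yes

After Rh4: black king on h8; in check: yes, from the white rook on h4.
King squares — g7: attacked by Nf5; h7: attacked by Rh4; g8: attacked by Bb3.
Black has no legal moves → checkmate.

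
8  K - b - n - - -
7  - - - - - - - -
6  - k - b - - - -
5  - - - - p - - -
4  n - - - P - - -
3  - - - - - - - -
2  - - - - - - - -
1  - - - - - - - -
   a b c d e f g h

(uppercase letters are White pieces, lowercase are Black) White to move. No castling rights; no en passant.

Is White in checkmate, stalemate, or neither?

White to move; white king on a8.
In check: no.
King squares — a7: attacked by Kb6; b7: attacked by Kb6; b8: attacked by Bd6.
Legal moves for White: none.
Not in check and no legal moves → stalemate.

stalemate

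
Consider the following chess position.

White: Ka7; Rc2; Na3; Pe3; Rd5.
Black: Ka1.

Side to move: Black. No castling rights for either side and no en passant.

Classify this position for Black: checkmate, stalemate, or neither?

stalemate

Black to move; black king on a1.
In check: no.
King squares — b1: attacked by Na3; a2: attacked by Rc2; b2: attacked by Rc2.
Legal moves for Black: none.
Not in check and no legal moves → stalemate.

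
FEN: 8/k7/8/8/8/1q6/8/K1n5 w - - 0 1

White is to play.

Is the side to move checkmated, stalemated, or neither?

White to move; white king on a1.
In check: no.
King squares — b1: attacked by Qb3; a2: attacked by Nc1; b2: attacked by Qb3.
Legal moves for White: none.
Not in check and no legal moves → stalemate.

stalemate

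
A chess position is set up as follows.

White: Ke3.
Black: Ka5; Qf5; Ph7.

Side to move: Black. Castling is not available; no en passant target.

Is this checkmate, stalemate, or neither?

Black to move; black king on a5.
In check: no.
Legal moves for Black include: Qf8, Qc8, Qf7, Qd7, Qg6, Qf6, Qe6+, Qh5, Qg5+, Qe5+, Qd5, Qc5+, Qb5, Qg4, Qf4+, Qe4+, Qh3+, Qf3+, ... (list truncated; more exist).
Black has legal moves and is not in check → neither.

neither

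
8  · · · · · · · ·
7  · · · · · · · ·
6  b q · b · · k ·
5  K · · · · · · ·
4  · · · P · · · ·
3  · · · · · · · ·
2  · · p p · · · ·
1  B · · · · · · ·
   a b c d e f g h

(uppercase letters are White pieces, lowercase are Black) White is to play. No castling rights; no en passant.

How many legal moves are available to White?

White to move; king on a5.
In check: yes, from the black queen on b6.
Legal moves: Kxb6, Ka4.
Count: 2.

2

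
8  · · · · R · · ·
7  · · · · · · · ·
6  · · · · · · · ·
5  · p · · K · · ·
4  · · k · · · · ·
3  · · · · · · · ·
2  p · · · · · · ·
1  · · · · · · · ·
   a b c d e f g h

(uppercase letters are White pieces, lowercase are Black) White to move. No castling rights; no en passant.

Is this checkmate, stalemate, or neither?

neither

White to move; white king on e5.
In check: no.
Legal moves for White: Rh8, Rg8, Rf8, Rd8, Rc8+, Rb8, Ra8, Re7, Re6, Kf6, Ke6, Kd6, Kf5, Kf4, Ke4.
White has 15 legal moves and is not in check → neither.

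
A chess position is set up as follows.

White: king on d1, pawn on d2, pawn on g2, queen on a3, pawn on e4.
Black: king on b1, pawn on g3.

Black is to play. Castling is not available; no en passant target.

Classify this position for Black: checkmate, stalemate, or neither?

stalemate

Black to move; black king on b1.
In check: no.
King squares — a1: attacked by Qa3; c1: attacked by Kd1; a2: attacked by Qa3; b2: attacked by Qa3; c2: attacked by Kd1.
Legal moves for Black: none.
Not in check and no legal moves → stalemate.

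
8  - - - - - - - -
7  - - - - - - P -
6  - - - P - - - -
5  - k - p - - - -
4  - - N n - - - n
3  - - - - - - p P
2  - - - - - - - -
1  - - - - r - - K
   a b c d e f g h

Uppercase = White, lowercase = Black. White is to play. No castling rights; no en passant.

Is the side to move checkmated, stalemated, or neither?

White to move; white king on h1.
In check: yes, from the black rook on e1.
King squares — g1: attacked by Re1; g2: attacked by Nh4; h2: attacked by Pg3.
Legal moves for White: none.
In check with no legal moves → checkmate.

checkmate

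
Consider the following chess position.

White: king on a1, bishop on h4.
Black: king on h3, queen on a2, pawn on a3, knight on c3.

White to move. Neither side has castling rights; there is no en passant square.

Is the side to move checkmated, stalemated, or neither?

White to move; white king on a1.
In check: yes, from the black queen on a2.
King squares — b1: attacked by Qa2; a2: attacked by Nc3; b2: attacked by Qa2.
Legal moves for White: none.
In check with no legal moves → checkmate.

checkmate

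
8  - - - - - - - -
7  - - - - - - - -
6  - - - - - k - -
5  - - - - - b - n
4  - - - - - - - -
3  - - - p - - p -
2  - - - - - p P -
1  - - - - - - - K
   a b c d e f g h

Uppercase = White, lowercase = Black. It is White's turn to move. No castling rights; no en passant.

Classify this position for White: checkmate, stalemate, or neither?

White to move; white king on h1.
In check: no.
King squares — g1: attacked by Pf2; g2: own pawn; h2: attacked by Pg3.
Legal moves for White: none.
Not in check and no legal moves → stalemate.

stalemate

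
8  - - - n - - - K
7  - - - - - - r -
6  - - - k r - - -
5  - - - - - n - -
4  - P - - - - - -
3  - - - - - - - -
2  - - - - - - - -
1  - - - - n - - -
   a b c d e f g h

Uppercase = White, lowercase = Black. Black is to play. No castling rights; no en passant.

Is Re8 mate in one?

yes

After Re8: white king on h8; in check: yes, from the black rook on e8.
King squares — g7: attacked by Nf5; h7: attacked by Rg7; g8: attacked by Rg7.
White has no legal moves → checkmate.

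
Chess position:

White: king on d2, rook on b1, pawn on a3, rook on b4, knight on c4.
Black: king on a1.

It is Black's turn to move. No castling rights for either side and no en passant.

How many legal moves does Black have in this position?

Black to move; king on a1.
In check: yes, from the white rook on b1.
Legal moves: Ka2.
Count: 1.

1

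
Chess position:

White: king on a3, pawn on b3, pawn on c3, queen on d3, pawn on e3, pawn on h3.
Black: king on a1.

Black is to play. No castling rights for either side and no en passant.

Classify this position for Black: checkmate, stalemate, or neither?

Black to move; black king on a1.
In check: no.
King squares — b1: attacked by Qd3; a2: attacked by Ka3; b2: attacked by Ka3.
Legal moves for Black: none.
Not in check and no legal moves → stalemate.

stalemate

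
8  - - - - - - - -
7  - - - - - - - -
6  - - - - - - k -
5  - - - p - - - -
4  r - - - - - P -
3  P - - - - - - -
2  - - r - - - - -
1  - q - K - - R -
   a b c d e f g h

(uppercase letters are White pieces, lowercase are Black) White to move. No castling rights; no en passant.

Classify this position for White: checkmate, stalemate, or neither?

checkmate

White to move; white king on d1.
In check: yes, from the black queen on b1.
King squares — c1: attacked by Qb1; e1: attacked by Qb1; c2: attacked by Qb1; d2: attacked by Rc2; e2: attacked by Rc2.
Legal moves for White: none.
In check with no legal moves → checkmate.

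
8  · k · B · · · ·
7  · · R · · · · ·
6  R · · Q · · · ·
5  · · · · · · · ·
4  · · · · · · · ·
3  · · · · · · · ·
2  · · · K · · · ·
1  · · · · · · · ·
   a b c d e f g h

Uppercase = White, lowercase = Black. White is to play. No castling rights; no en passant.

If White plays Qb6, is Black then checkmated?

yes

After Qb6: black king on b8; in check: yes, from the white queen on b6.
King squares — a7: attacked by Ra6; b7: attacked by Qb6; c7: attacked by Qb6; a8: attacked by Ra6; c8: attacked by Rc7.
Black has no legal moves → checkmate.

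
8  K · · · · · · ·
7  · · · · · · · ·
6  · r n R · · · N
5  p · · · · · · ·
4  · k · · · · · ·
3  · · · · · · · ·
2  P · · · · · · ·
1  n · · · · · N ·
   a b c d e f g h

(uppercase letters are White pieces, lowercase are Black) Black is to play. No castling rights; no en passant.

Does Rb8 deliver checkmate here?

yes

After Rb8: white king on a8; in check: yes, from the black rook on b8.
King squares — a7: attacked by Nc6; b7: attacked by Rb8; b8: attacked by Nc6.
White has no legal moves → checkmate.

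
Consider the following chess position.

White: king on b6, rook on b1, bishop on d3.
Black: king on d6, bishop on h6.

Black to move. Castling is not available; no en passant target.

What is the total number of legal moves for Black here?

12

Black to move; king on d6.
In check: no.
Legal moves: Bf8, Bg7, Bg5, Bf4, Be3+, Bd2, Bc1, Ke7, Kd7, Ke6, Ke5, Kd5.
Count: 12.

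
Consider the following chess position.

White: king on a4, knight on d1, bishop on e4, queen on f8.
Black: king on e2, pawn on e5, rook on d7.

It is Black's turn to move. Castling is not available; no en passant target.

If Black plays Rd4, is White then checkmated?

no

After Rd4: white king on a4; in check: yes, from the black rook on d4.
White has 5 legal replies: Kb5, Ka5, Kb3, Ka3, Qb4.
In check but a legal move exists → not checkmate.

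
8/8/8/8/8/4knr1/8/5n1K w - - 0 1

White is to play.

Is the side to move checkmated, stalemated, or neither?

stalemate

White to move; white king on h1.
In check: no.
King squares — g1: attacked by Nf3; g2: attacked by Rg3; h2: attacked by Nf1.
Legal moves for White: none.
Not in check and no legal moves → stalemate.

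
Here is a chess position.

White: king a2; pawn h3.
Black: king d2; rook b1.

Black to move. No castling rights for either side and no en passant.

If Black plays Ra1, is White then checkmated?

no

After Ra1: white king on a2; in check: yes, from the black rook on a1.
White has 3 legal replies: Kb3, Kb2, Kxa1.
In check but a legal move exists → not checkmate.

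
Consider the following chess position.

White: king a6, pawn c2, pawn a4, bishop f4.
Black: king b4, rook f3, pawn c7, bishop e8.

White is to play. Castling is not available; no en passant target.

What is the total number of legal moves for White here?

15

White to move; king on a6.
In check: no.
Legal moves: Kb7, Ka7, Bxc7, Bh6, Bd6+, Bg5, Be5, Bg3, Be3, Bh2, Bd2+, Bc1, a5, c3+, c4.
Count: 15.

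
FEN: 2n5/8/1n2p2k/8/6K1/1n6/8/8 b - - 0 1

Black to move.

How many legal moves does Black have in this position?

18

Black to move; king on h6.
In check: no.
Legal moves: Ne7, Na7, Nd6, Kh7, Kg7, Kg6, Na8, Nd7, Nd5, Nc4, Na4, Nc5, Na5, Nd4, Nd2, Nc1, Na1, e5.
Count: 18.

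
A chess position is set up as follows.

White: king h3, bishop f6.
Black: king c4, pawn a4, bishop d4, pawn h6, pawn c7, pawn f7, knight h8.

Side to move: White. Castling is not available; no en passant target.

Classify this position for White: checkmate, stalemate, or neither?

White to move; white king on h3.
In check: no.
Legal moves for White: Bxh8, Bd8, Bg7, Be7, Bg5, Be5, Bh4, Bxd4, Kh4, Kg4, Kg3, Kh2, Kg2.
White has 13 legal moves and is not in check → neither.

neither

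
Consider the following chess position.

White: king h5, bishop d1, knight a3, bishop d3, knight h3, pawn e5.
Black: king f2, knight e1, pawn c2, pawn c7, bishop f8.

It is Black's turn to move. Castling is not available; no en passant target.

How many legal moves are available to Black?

Black to move; king on f2.
In check: yes, from the white knight on h3.
Legal moves: Kg3, Ke3, Kg2.
Count: 3.

3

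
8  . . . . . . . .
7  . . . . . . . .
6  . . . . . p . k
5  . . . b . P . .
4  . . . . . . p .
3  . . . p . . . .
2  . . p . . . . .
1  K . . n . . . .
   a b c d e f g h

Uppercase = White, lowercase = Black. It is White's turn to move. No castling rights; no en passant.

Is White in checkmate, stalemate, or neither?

White to move; white king on a1.
In check: no.
King squares — b1: attacked by Pc2; a2: attacked by Bd5; b2: attacked by Nd1.
Legal moves for White: none.
Not in check and no legal moves → stalemate.

stalemate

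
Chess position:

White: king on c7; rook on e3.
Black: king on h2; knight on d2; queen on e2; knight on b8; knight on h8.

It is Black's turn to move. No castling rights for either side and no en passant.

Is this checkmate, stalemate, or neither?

neither

Black to move; black king on h2.
In check: no.
Legal moves for Black include: Nf7, Ng6, Nd7, Nc6, Na6+, Kg2, Kh1, Kg1, Qa6, Qh5, Qb5, Qg4, Qc4+, Qf3, Qxe3, Qd3, Qg2, Qf2, ... (list truncated; more exist).
Black has legal moves and is not in check → neither.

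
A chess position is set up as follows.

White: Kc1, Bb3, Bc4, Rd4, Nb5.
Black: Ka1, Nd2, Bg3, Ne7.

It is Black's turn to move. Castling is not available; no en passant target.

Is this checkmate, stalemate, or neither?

Black to move; black king on a1.
In check: no.
Legal moves for Black include: Ng8, Nc8, Ng6, Nc6, Nf5, Nd5, Bb8, Bc7, Bd6, Be5, Bh4, Bf4, Bh2, Bf2, Be1, Ne4, Nxc4, Nf3, ... (list truncated; more exist).
Black has legal moves and is not in check → neither.

neither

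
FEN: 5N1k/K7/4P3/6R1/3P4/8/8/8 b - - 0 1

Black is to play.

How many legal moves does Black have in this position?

0

Black to move; king on h8.
In check: no.
Legal moves: none.
Count: 0.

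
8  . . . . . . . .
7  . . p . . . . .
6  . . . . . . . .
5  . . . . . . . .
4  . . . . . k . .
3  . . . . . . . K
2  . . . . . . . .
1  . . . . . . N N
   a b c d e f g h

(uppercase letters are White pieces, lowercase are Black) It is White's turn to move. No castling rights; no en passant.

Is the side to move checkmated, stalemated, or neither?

neither

White to move; white king on h3.
In check: no.
Legal moves for White: Kh4, Kh2, Kg2, Ng3, Nf2, Nf3, Ne2+.
White has 7 legal moves and is not in check → neither.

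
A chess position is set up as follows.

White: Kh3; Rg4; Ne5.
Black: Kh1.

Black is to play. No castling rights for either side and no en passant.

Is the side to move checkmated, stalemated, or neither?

stalemate

Black to move; black king on h1.
In check: no.
King squares — g1: attacked by Rg4; g2: attacked by Kh3; h2: attacked by Kh3.
Legal moves for Black: none.
Not in check and no legal moves → stalemate.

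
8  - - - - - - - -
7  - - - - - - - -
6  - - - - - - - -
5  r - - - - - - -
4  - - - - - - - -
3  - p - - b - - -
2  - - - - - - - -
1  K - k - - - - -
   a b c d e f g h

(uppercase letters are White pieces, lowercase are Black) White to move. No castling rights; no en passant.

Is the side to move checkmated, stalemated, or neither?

checkmate

White to move; white king on a1.
In check: yes, from the black rook on a5.
King squares — b1: attacked by Kc1; a2: attacked by Pb3; b2: attacked by Kc1.
Legal moves for White: none.
In check with no legal moves → checkmate.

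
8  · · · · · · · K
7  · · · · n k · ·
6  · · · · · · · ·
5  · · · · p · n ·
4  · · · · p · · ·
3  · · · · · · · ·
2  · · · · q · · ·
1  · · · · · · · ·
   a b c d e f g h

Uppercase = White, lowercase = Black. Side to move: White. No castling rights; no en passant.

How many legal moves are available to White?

White to move; king on h8.
In check: no.
Legal moves: none.
Count: 0.

0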